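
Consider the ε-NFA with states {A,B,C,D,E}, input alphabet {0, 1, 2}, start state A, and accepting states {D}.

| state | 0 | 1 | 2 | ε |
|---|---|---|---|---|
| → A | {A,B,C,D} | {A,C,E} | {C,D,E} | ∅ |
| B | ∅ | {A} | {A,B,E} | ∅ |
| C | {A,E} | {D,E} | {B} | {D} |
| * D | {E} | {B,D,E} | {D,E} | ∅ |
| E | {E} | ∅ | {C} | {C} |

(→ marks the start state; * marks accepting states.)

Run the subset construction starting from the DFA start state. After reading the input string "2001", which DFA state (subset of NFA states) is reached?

{A,B,C,D,E}

Start: {A}.
δ(A,2) = {C,D,E}.
Union: {C,D,E}.
After 2: {C,D,E}.
δ(C,0) = {A,E}; δ(D,0) = {E}; δ(E,0) = {E}.
Union: {A,E}.
ε-closure gives {A,C,D,E}.
After 0: {A,C,D,E}.
δ(A,0) = {A,B,C,D}; δ(C,0) = {A,E}; δ(D,0) = {E}; δ(E,0) = {E}.
Union: {A,B,C,D,E}.
After 0: {A,B,C,D,E}.
δ(A,1) = {A,C,E}; δ(B,1) = {A}; δ(C,1) = {D,E}; δ(D,1) = {B,D,E}; δ(E,1) = ∅.
Union: {A,B,C,D,E}.
After 1: {A,B,C,D,E}.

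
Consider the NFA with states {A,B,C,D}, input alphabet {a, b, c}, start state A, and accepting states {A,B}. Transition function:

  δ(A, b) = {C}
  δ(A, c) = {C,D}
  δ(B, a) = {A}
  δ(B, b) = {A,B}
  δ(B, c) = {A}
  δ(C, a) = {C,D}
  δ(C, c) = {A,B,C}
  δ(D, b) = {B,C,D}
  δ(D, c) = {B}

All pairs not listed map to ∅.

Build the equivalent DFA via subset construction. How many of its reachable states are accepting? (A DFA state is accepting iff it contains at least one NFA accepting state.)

5

Start state of the DFA: {A}.
{A} --a--> ∅  [new]
{A} --b--> {C}  [new]
{A} --c--> {C,D}  [new]
∅ --a--> ∅  [seen]
∅ --b--> ∅  [seen]
∅ --c--> ∅  [seen]
{C} --a--> {C,D}  [seen]
{C} --b--> ∅  [seen]
{C} --c--> {A,B,C}  [new]
{C,D} --a--> {C,D}  [seen]
{C,D} --b--> {B,C,D}  [new]
{C,D} --c--> {A,B,C}  [seen]
{A,B,C} --a--> {A,C,D}  [new]
{A,B,C} --b--> {A,B,C}  [seen]
{A,B,C} --c--> {A,B,C,D}  [new]
{B,C,D} --a--> {A,C,D}  [seen]
{B,C,D} --b--> {A,B,C,D}  [seen]
{B,C,D} --c--> {A,B,C}  [seen]
{A,C,D} --a--> {C,D}  [seen]
{A,C,D} --b--> {B,C,D}  [seen]
{A,C,D} --c--> {A,B,C,D}  [seen]
{A,B,C,D} --a--> {A,C,D}  [seen]
{A,B,C,D} --b--> {A,B,C,D}  [seen]
{A,B,C,D} --c--> {A,B,C,D}  [seen]
Reachable DFA states: {A}, ∅, {C}, {C,D}, {A,B,C}, {B,C,D}, {A,C,D}, {A,B,C,D}.
Accepting DFA states (contain an NFA accepting state): {A}, {A,B,C}, {B,C,D}, {A,C,D}, {A,B,C,D}.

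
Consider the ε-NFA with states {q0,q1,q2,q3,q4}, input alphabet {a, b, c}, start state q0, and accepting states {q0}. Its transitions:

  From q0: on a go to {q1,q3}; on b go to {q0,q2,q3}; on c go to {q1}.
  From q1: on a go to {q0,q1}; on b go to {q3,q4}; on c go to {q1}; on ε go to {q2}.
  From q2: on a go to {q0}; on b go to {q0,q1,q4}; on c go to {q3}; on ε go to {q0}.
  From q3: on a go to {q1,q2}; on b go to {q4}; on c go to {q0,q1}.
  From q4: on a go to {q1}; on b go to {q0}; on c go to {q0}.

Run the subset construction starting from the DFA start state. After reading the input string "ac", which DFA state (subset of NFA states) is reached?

Start: {q0}.
δ(q0,a) = {q1,q3}.
Union: {q1,q3}.
ε-closure gives {q0,q1,q2,q3}.
After a: {q0,q1,q2,q3}.
δ(q0,c) = {q1}; δ(q1,c) = {q1}; δ(q2,c) = {q3}; δ(q3,c) = {q0,q1}.
Union: {q0,q1,q3}.
ε-closure gives {q0,q1,q2,q3}.
After c: {q0,q1,q2,q3}.

{q0,q1,q2,q3}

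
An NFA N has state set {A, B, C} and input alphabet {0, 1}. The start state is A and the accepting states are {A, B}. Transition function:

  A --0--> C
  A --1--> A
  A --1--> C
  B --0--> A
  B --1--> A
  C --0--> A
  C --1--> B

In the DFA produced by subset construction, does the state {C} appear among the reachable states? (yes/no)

Start state of the DFA: {A}.
{A} --0--> {C}  [new]
{A} --1--> {A, C}  [new]
{C} --0--> {A}  [seen]
{C} --1--> {B}  [new]
{A, C} --0--> {A, C}  [seen]
{A, C} --1--> {A, B, C}  [new]
{B} --0--> {A}  [seen]
{B} --1--> {A}  [seen]
{A, B, C} --0--> {A, C}  [seen]
{A, B, C} --1--> {A, B, C}  [seen]
Reachable DFA states: {A}, {C}, {A, C}, {B}, {A, B, C}.
{C} is among them.

yes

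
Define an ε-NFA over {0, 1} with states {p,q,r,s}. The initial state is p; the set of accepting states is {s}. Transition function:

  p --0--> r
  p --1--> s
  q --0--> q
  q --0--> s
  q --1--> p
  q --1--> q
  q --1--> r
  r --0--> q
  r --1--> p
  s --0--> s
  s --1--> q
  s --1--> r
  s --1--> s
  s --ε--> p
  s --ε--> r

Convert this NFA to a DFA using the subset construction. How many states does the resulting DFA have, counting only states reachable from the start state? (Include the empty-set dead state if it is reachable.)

6

Start state of the DFA: {p} (ε-closure of the NFA start).
{p} --0--> {r}  [new]
{p} --1--> {p,r,s}  [new]
{r} --0--> {q}  [new]
{r} --1--> {p}  [seen]
{p,r,s} --0--> {p,q,r,s}  [new]
{p,r,s} --1--> {p,q,r,s}  [seen]
{q} --0--> {p,q,r,s}  [seen]
{q} --1--> {p,q,r}  [new]
{p,q,r,s} --0--> {p,q,r,s}  [seen]
{p,q,r,s} --1--> {p,q,r,s}  [seen]
{p,q,r} --0--> {p,q,r,s}  [seen]
{p,q,r} --1--> {p,q,r,s}  [seen]
Reachable DFA states: {p}, {r}, {p,r,s}, {q}, {p,q,r,s}, {p,q,r}.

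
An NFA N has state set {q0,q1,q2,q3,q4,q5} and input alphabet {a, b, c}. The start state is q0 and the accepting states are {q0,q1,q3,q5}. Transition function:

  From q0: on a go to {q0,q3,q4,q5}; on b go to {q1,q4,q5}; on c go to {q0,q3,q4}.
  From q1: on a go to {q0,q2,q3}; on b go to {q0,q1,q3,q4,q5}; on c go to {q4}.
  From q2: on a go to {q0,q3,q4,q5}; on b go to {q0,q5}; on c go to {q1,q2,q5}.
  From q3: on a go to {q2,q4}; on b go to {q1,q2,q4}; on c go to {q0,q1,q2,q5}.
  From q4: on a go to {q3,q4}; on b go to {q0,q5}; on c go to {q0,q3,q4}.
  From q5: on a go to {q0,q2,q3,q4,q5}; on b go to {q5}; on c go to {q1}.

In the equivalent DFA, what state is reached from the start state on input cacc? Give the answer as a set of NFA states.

{q0,q1,q2,q3,q4,q5}

Start: {q0}.
δ(q0,c) = {q0,q3,q4}.
Union: {q0,q3,q4}.
After c: {q0,q3,q4}.
δ(q0,a) = {q0,q3,q4,q5}; δ(q3,a) = {q2,q4}; δ(q4,a) = {q3,q4}.
Union: {q0,q2,q3,q4,q5}.
After a: {q0,q2,q3,q4,q5}.
δ(q0,c) = {q0,q3,q4}; δ(q2,c) = {q1,q2,q5}; δ(q3,c) = {q0,q1,q2,q5}; δ(q4,c) = {q0,q3,q4}; δ(q5,c) = {q1}.
Union: {q0,q1,q2,q3,q4,q5}.
After c: {q0,q1,q2,q3,q4,q5}.
δ(q0,c) = {q0,q3,q4}; δ(q1,c) = {q4}; δ(q2,c) = {q1,q2,q5}; δ(q3,c) = {q0,q1,q2,q5}; δ(q4,c) = {q0,q3,q4}; δ(q5,c) = {q1}.
Union: {q0,q1,q2,q3,q4,q5}.
After c: {q0,q1,q2,q3,q4,q5}.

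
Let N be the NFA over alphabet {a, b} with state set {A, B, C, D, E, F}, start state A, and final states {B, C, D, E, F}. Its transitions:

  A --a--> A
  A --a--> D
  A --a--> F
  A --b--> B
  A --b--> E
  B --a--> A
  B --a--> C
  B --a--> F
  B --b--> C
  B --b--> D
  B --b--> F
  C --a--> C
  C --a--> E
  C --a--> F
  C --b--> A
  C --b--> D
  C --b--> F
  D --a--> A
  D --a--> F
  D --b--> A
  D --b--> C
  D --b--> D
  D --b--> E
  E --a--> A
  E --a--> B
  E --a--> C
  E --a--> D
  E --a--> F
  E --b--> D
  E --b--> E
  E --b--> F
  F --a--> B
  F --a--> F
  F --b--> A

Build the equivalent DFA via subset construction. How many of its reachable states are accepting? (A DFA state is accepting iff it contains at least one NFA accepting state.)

Start state of the DFA: {A}.
{A} --a--> {A, D, F}  [new]
{A} --b--> {B, E}  [new]
{A, D, F} --a--> {A, B, D, F}  [new]
{A, D, F} --b--> {A, B, C, D, E}  [new]
{B, E} --a--> {A, B, C, D, F}  [new]
{B, E} --b--> {C, D, E, F}  [new]
{A, B, D, F} --a--> {A, B, C, D, F}  [seen]
{A, B, D, F} --b--> {A, B, C, D, E, F}  [new]
{A, B, C, D, E} --a--> {A, B, C, D, E, F}  [seen]
{A, B, C, D, E} --b--> {A, B, C, D, E, F}  [seen]
{A, B, C, D, F} --a--> {A, B, C, D, E, F}  [seen]
{A, B, C, D, F} --b--> {A, B, C, D, E, F}  [seen]
{C, D, E, F} --a--> {A, B, C, D, E, F}  [seen]
{C, D, E, F} --b--> {A, C, D, E, F}  [new]
{A, B, C, D, E, F} --a--> {A, B, C, D, E, F}  [seen]
{A, B, C, D, E, F} --b--> {A, B, C, D, E, F}  [seen]
{A, C, D, E, F} --a--> {A, B, C, D, E, F}  [seen]
{A, C, D, E, F} --b--> {A, B, C, D, E, F}  [seen]
Reachable DFA states: {A}, {A, D, F}, {B, E}, {A, B, D, F}, {A, B, C, D, E}, {A, B, C, D, F}, {C, D, E, F}, {A, B, C, D, E, F}, {A, C, D, E, F}.
Accepting DFA states (contain an NFA accepting state): {A, D, F}, {B, E}, {A, B, D, F}, {A, B, C, D, E}, {A, B, C, D, F}, {C, D, E, F}, {A, B, C, D, E, F}, {A, C, D, E, F}.

8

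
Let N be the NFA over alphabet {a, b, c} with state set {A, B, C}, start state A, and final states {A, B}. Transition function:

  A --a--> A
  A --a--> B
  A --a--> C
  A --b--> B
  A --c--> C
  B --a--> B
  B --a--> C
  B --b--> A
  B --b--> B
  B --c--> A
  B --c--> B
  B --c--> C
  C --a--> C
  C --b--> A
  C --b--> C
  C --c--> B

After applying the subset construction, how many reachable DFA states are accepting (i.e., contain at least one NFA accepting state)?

6

Start state of the DFA: {A}.
{A} --a--> {A, B, C}  [new]
{A} --b--> {B}  [new]
{A} --c--> {C}  [new]
{A, B, C} --a--> {A, B, C}  [seen]
{A, B, C} --b--> {A, B, C}  [seen]
{A, B, C} --c--> {A, B, C}  [seen]
{B} --a--> {B, C}  [new]
{B} --b--> {A, B}  [new]
{B} --c--> {A, B, C}  [seen]
{C} --a--> {C}  [seen]
{C} --b--> {A, C}  [new]
{C} --c--> {B}  [seen]
{B, C} --a--> {B, C}  [seen]
{B, C} --b--> {A, B, C}  [seen]
{B, C} --c--> {A, B, C}  [seen]
{A, B} --a--> {A, B, C}  [seen]
{A, B} --b--> {A, B}  [seen]
{A, B} --c--> {A, B, C}  [seen]
{A, C} --a--> {A, B, C}  [seen]
{A, C} --b--> {A, B, C}  [seen]
{A, C} --c--> {B, C}  [seen]
Reachable DFA states: {A}, {A, B, C}, {B}, {C}, {B, C}, {A, B}, {A, C}.
Accepting DFA states (contain an NFA accepting state): {A}, {A, B, C}, {B}, {B, C}, {A, B}, {A, C}.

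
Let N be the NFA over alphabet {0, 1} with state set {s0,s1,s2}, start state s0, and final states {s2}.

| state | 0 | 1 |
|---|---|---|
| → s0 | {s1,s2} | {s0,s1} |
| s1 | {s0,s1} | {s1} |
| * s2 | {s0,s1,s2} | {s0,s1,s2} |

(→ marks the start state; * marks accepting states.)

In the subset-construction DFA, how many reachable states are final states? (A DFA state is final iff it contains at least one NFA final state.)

2

Start state of the DFA: {s0}.
{s0} --0--> {s1,s2}  [new]
{s0} --1--> {s0,s1}  [new]
{s1,s2} --0--> {s0,s1,s2}  [new]
{s1,s2} --1--> {s0,s1,s2}  [seen]
{s0,s1} --0--> {s0,s1,s2}  [seen]
{s0,s1} --1--> {s0,s1}  [seen]
{s0,s1,s2} --0--> {s0,s1,s2}  [seen]
{s0,s1,s2} --1--> {s0,s1,s2}  [seen]
Reachable DFA states: {s0}, {s1,s2}, {s0,s1}, {s0,s1,s2}.
Accepting DFA states (contain an NFA accepting state): {s1,s2}, {s0,s1,s2}.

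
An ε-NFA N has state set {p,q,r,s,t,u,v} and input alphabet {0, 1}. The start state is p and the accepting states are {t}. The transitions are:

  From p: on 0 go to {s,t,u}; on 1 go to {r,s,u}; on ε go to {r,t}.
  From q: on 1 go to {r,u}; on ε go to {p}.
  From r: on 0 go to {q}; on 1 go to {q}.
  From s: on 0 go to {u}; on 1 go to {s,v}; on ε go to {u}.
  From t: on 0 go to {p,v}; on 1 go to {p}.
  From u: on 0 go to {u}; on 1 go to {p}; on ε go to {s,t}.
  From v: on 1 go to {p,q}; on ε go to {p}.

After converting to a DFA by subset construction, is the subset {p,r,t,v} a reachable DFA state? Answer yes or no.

Start state of the DFA: {p,r,t} (ε-closure of the NFA start).
{p,r,t} --0--> {p,q,r,s,t,u,v}  [new]
{p,r,t} --1--> {p,q,r,s,t,u}  [new]
{p,q,r,s,t,u,v} --0--> {p,q,r,s,t,u,v}  [seen]
{p,q,r,s,t,u,v} --1--> {p,q,r,s,t,u,v}  [seen]
{p,q,r,s,t,u} --0--> {p,q,r,s,t,u,v}  [seen]
{p,q,r,s,t,u} --1--> {p,q,r,s,t,u,v}  [seen]
Reachable DFA states: {p,r,t}, {p,q,r,s,t,u,v}, {p,q,r,s,t,u}.
{p,r,t,v} is not among them.

no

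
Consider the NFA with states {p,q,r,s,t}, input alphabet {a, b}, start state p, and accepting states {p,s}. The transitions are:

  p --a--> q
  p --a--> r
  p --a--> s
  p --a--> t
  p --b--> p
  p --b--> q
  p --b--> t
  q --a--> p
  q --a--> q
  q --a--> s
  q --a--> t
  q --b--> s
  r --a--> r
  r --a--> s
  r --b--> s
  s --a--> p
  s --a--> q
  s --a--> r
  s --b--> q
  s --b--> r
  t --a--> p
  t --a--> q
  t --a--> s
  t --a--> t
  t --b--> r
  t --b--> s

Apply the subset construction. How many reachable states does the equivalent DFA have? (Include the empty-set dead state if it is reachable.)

Start state of the DFA: {p}.
{p} --a--> {q,r,s,t}  [new]
{p} --b--> {p,q,t}  [new]
{q,r,s,t} --a--> {p,q,r,s,t}  [new]
{q,r,s,t} --b--> {q,r,s}  [new]
{p,q,t} --a--> {p,q,r,s,t}  [seen]
{p,q,t} --b--> {p,q,r,s,t}  [seen]
{p,q,r,s,t} --a--> {p,q,r,s,t}  [seen]
{p,q,r,s,t} --b--> {p,q,r,s,t}  [seen]
{q,r,s} --a--> {p,q,r,s,t}  [seen]
{q,r,s} --b--> {q,r,s}  [seen]
Reachable DFA states: {p}, {q,r,s,t}, {p,q,t}, {p,q,r,s,t}, {q,r,s}.

5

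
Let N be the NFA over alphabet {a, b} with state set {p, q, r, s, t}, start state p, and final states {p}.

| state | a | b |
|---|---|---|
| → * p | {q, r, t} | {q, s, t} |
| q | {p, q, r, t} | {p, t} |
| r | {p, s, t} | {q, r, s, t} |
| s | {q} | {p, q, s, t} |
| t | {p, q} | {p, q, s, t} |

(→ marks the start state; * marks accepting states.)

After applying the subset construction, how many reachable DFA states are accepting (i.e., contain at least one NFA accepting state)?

Start state of the DFA: {p}.
{p} --a--> {q, r, t}  [new]
{p} --b--> {q, s, t}  [new]
{q, r, t} --a--> {p, q, r, s, t}  [new]
{q, r, t} --b--> {p, q, r, s, t}  [seen]
{q, s, t} --a--> {p, q, r, t}  [new]
{q, s, t} --b--> {p, q, s, t}  [new]
{p, q, r, s, t} --a--> {p, q, r, s, t}  [seen]
{p, q, r, s, t} --b--> {p, q, r, s, t}  [seen]
{p, q, r, t} --a--> {p, q, r, s, t}  [seen]
{p, q, r, t} --b--> {p, q, r, s, t}  [seen]
{p, q, s, t} --a--> {p, q, r, t}  [seen]
{p, q, s, t} --b--> {p, q, s, t}  [seen]
Reachable DFA states: {p}, {q, r, t}, {q, s, t}, {p, q, r, s, t}, {p, q, r, t}, {p, q, s, t}.
Accepting DFA states (contain an NFA accepting state): {p}, {p, q, r, s, t}, {p, q, r, t}, {p, q, s, t}.

4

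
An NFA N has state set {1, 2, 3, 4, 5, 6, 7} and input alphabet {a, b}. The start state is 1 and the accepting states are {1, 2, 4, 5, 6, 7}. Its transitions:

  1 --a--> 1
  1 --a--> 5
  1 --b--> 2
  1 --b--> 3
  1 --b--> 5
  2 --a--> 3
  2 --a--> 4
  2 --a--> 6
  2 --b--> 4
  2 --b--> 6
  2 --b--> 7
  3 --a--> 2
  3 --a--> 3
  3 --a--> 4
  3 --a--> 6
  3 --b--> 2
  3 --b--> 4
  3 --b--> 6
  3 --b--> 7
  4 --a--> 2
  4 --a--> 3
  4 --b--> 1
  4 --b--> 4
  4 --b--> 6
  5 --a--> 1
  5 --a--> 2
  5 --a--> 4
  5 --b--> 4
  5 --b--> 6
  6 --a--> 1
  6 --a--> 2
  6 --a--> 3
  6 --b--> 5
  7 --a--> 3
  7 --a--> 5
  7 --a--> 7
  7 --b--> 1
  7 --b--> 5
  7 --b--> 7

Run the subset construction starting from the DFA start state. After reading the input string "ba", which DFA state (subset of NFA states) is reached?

{1, 2, 3, 4, 6}

Start: {1}.
δ(1,b) = {2, 3, 5}.
Union: {2, 3, 5}.
After b: {2, 3, 5}.
δ(2,a) = {3, 4, 6}; δ(3,a) = {2, 3, 4, 6}; δ(5,a) = {1, 2, 4}.
Union: {1, 2, 3, 4, 6}.
After a: {1, 2, 3, 4, 6}.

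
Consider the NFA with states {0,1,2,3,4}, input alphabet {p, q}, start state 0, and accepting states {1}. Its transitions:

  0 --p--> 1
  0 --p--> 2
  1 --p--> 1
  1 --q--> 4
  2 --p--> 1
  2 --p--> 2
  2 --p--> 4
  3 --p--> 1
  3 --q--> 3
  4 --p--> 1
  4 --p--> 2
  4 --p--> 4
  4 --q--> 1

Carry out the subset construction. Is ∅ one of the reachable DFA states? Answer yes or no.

Start state of the DFA: {0}.
{0} --p--> {1,2}  [new]
{0} --q--> ∅  [new]
{1,2} --p--> {1,2,4}  [new]
{1,2} --q--> {4}  [new]
∅ --p--> ∅  [seen]
∅ --q--> ∅  [seen]
{1,2,4} --p--> {1,2,4}  [seen]
{1,2,4} --q--> {1,4}  [new]
{4} --p--> {1,2,4}  [seen]
{4} --q--> {1}  [new]
{1,4} --p--> {1,2,4}  [seen]
{1,4} --q--> {1,4}  [seen]
{1} --p--> {1}  [seen]
{1} --q--> {4}  [seen]
Reachable DFA states: {0}, {1,2}, ∅, {1,2,4}, {4}, {1,4}, {1}.
∅ is among them.

yes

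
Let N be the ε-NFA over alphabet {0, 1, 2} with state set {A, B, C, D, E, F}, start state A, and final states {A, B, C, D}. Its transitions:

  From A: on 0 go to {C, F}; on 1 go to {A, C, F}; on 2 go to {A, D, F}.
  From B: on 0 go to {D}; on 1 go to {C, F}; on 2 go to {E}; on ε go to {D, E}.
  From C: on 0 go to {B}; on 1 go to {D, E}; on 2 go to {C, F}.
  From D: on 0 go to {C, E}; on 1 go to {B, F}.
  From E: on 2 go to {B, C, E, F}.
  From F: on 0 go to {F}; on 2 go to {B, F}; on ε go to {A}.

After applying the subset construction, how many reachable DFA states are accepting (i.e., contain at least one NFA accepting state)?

7

Start state of the DFA: {A} (ε-closure of the NFA start).
{A} --0--> {A, C, F}  [new]
{A} --1--> {A, C, F}  [seen]
{A} --2--> {A, D, F}  [new]
{A, C, F} --0--> {A, B, C, D, E, F}  [new]
{A, C, F} --1--> {A, C, D, E, F}  [new]
{A, C, F} --2--> {A, B, C, D, E, F}  [seen]
{A, D, F} --0--> {A, C, E, F}  [new]
{A, D, F} --1--> {A, B, C, D, E, F}  [seen]
{A, D, F} --2--> {A, B, D, E, F}  [new]
{A, B, C, D, E, F} --0--> {A, B, C, D, E, F}  [seen]
{A, B, C, D, E, F} --1--> {A, B, C, D, E, F}  [seen]
{A, B, C, D, E, F} --2--> {A, B, C, D, E, F}  [seen]
{A, C, D, E, F} --0--> {A, B, C, D, E, F}  [seen]
{A, C, D, E, F} --1--> {A, B, C, D, E, F}  [seen]
{A, C, D, E, F} --2--> {A, B, C, D, E, F}  [seen]
{A, C, E, F} --0--> {A, B, C, D, E, F}  [seen]
{A, C, E, F} --1--> {A, C, D, E, F}  [seen]
{A, C, E, F} --2--> {A, B, C, D, E, F}  [seen]
{A, B, D, E, F} --0--> {A, C, D, E, F}  [seen]
{A, B, D, E, F} --1--> {A, B, C, D, E, F}  [seen]
{A, B, D, E, F} --2--> {A, B, C, D, E, F}  [seen]
Reachable DFA states: {A}, {A, C, F}, {A, D, F}, {A, B, C, D, E, F}, {A, C, D, E, F}, {A, C, E, F}, {A, B, D, E, F}.
Accepting DFA states (contain an NFA accepting state): {A}, {A, C, F}, {A, D, F}, {A, B, C, D, E, F}, {A, C, D, E, F}, {A, C, E, F}, {A, B, D, E, F}.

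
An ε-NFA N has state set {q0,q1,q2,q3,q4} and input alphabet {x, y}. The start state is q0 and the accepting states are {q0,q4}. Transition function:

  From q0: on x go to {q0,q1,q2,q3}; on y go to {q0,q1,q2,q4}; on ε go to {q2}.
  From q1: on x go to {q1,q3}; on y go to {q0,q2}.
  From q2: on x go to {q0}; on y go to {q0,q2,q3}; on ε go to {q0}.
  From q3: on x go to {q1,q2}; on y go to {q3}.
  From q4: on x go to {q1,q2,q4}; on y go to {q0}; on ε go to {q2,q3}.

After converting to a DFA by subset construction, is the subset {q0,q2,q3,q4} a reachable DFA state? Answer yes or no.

Start state of the DFA: {q0,q2} (ε-closure of the NFA start).
{q0,q2} --x--> {q0,q1,q2,q3}  [new]
{q0,q2} --y--> {q0,q1,q2,q3,q4}  [new]
{q0,q1,q2,q3} --x--> {q0,q1,q2,q3}  [seen]
{q0,q1,q2,q3} --y--> {q0,q1,q2,q3,q4}  [seen]
{q0,q1,q2,q3,q4} --x--> {q0,q1,q2,q3,q4}  [seen]
{q0,q1,q2,q3,q4} --y--> {q0,q1,q2,q3,q4}  [seen]
Reachable DFA states: {q0,q2}, {q0,q1,q2,q3}, {q0,q1,q2,q3,q4}.
{q0,q2,q3,q4} is not among them.

no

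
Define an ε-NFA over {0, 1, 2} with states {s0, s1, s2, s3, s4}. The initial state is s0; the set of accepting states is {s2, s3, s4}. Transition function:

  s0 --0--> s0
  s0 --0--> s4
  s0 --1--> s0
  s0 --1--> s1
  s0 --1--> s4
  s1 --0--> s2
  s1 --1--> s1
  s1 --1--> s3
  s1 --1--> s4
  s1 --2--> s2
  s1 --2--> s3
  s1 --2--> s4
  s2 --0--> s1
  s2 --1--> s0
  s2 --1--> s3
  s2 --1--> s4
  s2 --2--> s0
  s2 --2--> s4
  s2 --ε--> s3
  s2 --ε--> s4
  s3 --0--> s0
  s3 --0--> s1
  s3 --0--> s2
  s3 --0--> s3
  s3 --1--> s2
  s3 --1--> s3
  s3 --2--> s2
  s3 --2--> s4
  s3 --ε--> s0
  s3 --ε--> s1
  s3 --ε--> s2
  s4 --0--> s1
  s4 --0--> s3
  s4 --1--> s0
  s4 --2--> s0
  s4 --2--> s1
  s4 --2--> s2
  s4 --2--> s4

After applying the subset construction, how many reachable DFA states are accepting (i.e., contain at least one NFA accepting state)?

3

Start state of the DFA: {s0} (ε-closure of the NFA start).
{s0} --0--> {s0, s4}  [new]
{s0} --1--> {s0, s1, s4}  [new]
{s0} --2--> ∅  [new]
{s0, s4} --0--> {s0, s1, s2, s3, s4}  [new]
{s0, s4} --1--> {s0, s1, s4}  [seen]
{s0, s4} --2--> {s0, s1, s2, s3, s4}  [seen]
{s0, s1, s4} --0--> {s0, s1, s2, s3, s4}  [seen]
{s0, s1, s4} --1--> {s0, s1, s2, s3, s4}  [seen]
{s0, s1, s4} --2--> {s0, s1, s2, s3, s4}  [seen]
∅ --0--> ∅  [seen]
∅ --1--> ∅  [seen]
∅ --2--> ∅  [seen]
{s0, s1, s2, s3, s4} --0--> {s0, s1, s2, s3, s4}  [seen]
{s0, s1, s2, s3, s4} --1--> {s0, s1, s2, s3, s4}  [seen]
{s0, s1, s2, s3, s4} --2--> {s0, s1, s2, s3, s4}  [seen]
Reachable DFA states: {s0}, {s0, s4}, {s0, s1, s4}, ∅, {s0, s1, s2, s3, s4}.
Accepting DFA states (contain an NFA accepting state): {s0, s4}, {s0, s1, s4}, {s0, s1, s2, s3, s4}.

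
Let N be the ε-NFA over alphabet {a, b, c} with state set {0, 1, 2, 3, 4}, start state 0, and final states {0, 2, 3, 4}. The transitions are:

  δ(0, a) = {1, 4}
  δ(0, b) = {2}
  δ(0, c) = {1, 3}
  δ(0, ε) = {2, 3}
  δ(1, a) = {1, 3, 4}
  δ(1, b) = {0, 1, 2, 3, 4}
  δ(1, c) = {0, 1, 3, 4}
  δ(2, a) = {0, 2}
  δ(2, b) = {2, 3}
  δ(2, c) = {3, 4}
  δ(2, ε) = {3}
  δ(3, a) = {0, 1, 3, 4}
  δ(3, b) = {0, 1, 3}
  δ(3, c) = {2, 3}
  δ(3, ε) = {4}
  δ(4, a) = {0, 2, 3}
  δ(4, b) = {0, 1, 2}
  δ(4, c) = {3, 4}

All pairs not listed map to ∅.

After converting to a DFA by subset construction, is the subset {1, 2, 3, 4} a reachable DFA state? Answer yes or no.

yes

Start state of the DFA: {0, 2, 3, 4} (ε-closure of the NFA start).
{0, 2, 3, 4} --a--> {0, 1, 2, 3, 4}  [new]
{0, 2, 3, 4} --b--> {0, 1, 2, 3, 4}  [seen]
{0, 2, 3, 4} --c--> {1, 2, 3, 4}  [new]
{0, 1, 2, 3, 4} --a--> {0, 1, 2, 3, 4}  [seen]
{0, 1, 2, 3, 4} --b--> {0, 1, 2, 3, 4}  [seen]
{0, 1, 2, 3, 4} --c--> {0, 1, 2, 3, 4}  [seen]
{1, 2, 3, 4} --a--> {0, 1, 2, 3, 4}  [seen]
{1, 2, 3, 4} --b--> {0, 1, 2, 3, 4}  [seen]
{1, 2, 3, 4} --c--> {0, 1, 2, 3, 4}  [seen]
Reachable DFA states: {0, 2, 3, 4}, {0, 1, 2, 3, 4}, {1, 2, 3, 4}.
{1, 2, 3, 4} is among them.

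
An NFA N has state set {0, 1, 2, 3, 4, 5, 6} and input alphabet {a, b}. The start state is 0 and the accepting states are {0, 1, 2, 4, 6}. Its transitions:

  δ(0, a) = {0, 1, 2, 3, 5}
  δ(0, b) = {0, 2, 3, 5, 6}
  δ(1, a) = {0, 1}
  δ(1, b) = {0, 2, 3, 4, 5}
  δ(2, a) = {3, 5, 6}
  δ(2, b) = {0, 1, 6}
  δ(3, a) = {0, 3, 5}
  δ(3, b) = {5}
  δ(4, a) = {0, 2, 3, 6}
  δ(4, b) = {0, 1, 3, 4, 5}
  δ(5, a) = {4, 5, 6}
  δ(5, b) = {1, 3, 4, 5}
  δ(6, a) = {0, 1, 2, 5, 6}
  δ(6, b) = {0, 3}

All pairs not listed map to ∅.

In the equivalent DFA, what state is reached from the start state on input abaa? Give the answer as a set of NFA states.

Start: {0}.
δ(0,a) = {0, 1, 2, 3, 5}.
Union: {0, 1, 2, 3, 5}.
After a: {0, 1, 2, 3, 5}.
δ(0,b) = {0, 2, 3, 5, 6}; δ(1,b) = {0, 2, 3, 4, 5}; δ(2,b) = {0, 1, 6}; δ(3,b) = {5}; δ(5,b) = {1, 3, 4, 5}.
Union: {0, 1, 2, 3, 4, 5, 6}.
After b: {0, 1, 2, 3, 4, 5, 6}.
δ(0,a) = {0, 1, 2, 3, 5}; δ(1,a) = {0, 1}; δ(2,a) = {3, 5, 6}; δ(3,a) = {0, 3, 5}; δ(4,a) = {0, 2, 3, 6}; δ(5,a) = {4, 5, 6}; δ(6,a) = {0, 1, 2, 5, 6}.
Union: {0, 1, 2, 3, 4, 5, 6}.
After a: {0, 1, 2, 3, 4, 5, 6}.
δ(0,a) = {0, 1, 2, 3, 5}; δ(1,a) = {0, 1}; δ(2,a) = {3, 5, 6}; δ(3,a) = {0, 3, 5}; δ(4,a) = {0, 2, 3, 6}; δ(5,a) = {4, 5, 6}; δ(6,a) = {0, 1, 2, 5, 6}.
Union: {0, 1, 2, 3, 4, 5, 6}.
After a: {0, 1, 2, 3, 4, 5, 6}.

{0, 1, 2, 3, 4, 5, 6}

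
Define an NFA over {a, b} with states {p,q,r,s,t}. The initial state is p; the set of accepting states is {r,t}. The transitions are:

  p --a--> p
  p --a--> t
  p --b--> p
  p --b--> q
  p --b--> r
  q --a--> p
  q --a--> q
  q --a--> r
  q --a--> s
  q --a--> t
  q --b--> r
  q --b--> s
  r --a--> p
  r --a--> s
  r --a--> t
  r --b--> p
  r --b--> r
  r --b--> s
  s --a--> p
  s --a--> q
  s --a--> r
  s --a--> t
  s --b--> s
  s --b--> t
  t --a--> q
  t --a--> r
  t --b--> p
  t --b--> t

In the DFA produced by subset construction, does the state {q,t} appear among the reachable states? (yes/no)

no

Start state of the DFA: {p}.
{p} --a--> {p,t}  [new]
{p} --b--> {p,q,r}  [new]
{p,t} --a--> {p,q,r,t}  [new]
{p,t} --b--> {p,q,r,t}  [seen]
{p,q,r} --a--> {p,q,r,s,t}  [new]
{p,q,r} --b--> {p,q,r,s}  [new]
{p,q,r,t} --a--> {p,q,r,s,t}  [seen]
{p,q,r,t} --b--> {p,q,r,s,t}  [seen]
{p,q,r,s,t} --a--> {p,q,r,s,t}  [seen]
{p,q,r,s,t} --b--> {p,q,r,s,t}  [seen]
{p,q,r,s} --a--> {p,q,r,s,t}  [seen]
{p,q,r,s} --b--> {p,q,r,s,t}  [seen]
Reachable DFA states: {p}, {p,t}, {p,q,r}, {p,q,r,t}, {p,q,r,s,t}, {p,q,r,s}.
{q,t} is not among them.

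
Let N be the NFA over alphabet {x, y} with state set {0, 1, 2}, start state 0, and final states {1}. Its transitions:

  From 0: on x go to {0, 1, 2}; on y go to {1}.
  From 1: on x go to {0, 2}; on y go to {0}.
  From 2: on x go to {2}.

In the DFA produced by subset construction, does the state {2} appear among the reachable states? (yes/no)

Start state of the DFA: {0}.
{0} --x--> {0, 1, 2}  [new]
{0} --y--> {1}  [new]
{0, 1, 2} --x--> {0, 1, 2}  [seen]
{0, 1, 2} --y--> {0, 1}  [new]
{1} --x--> {0, 2}  [new]
{1} --y--> {0}  [seen]
{0, 1} --x--> {0, 1, 2}  [seen]
{0, 1} --y--> {0, 1}  [seen]
{0, 2} --x--> {0, 1, 2}  [seen]
{0, 2} --y--> {1}  [seen]
Reachable DFA states: {0}, {0, 1, 2}, {1}, {0, 1}, {0, 2}.
{2} is not among them.

no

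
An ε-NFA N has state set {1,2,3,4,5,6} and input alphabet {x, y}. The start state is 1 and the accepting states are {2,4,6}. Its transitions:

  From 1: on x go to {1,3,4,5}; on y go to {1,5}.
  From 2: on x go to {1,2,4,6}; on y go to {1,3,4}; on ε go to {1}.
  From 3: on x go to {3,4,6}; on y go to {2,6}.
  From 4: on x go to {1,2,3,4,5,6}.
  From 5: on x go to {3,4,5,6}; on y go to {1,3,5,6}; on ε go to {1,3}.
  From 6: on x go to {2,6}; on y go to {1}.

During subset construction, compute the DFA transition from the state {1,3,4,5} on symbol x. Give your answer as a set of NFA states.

δ(1,x) = {1,3,4,5}; δ(3,x) = {3,4,6}; δ(4,x) = {1,2,3,4,5,6}; δ(5,x) = {3,4,5,6}.
Union: {1,2,3,4,5,6}.

{1,2,3,4,5,6}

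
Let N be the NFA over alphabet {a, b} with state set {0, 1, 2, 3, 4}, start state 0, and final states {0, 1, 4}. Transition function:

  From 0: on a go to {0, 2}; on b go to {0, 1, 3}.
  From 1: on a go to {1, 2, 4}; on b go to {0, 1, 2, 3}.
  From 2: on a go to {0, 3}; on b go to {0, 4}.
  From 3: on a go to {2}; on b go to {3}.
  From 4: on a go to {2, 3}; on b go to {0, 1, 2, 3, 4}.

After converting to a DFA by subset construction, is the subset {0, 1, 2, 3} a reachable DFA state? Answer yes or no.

Start state of the DFA: {0}.
{0} --a--> {0, 2}  [new]
{0} --b--> {0, 1, 3}  [new]
{0, 2} --a--> {0, 2, 3}  [new]
{0, 2} --b--> {0, 1, 3, 4}  [new]
{0, 1, 3} --a--> {0, 1, 2, 4}  [new]
{0, 1, 3} --b--> {0, 1, 2, 3}  [new]
{0, 2, 3} --a--> {0, 2, 3}  [seen]
{0, 2, 3} --b--> {0, 1, 3, 4}  [seen]
{0, 1, 3, 4} --a--> {0, 1, 2, 3, 4}  [new]
{0, 1, 3, 4} --b--> {0, 1, 2, 3, 4}  [seen]
{0, 1, 2, 4} --a--> {0, 1, 2, 3, 4}  [seen]
{0, 1, 2, 4} --b--> {0, 1, 2, 3, 4}  [seen]
{0, 1, 2, 3} --a--> {0, 1, 2, 3, 4}  [seen]
{0, 1, 2, 3} --b--> {0, 1, 2, 3, 4}  [seen]
{0, 1, 2, 3, 4} --a--> {0, 1, 2, 3, 4}  [seen]
{0, 1, 2, 3, 4} --b--> {0, 1, 2, 3, 4}  [seen]
Reachable DFA states: {0}, {0, 2}, {0, 1, 3}, {0, 2, 3}, {0, 1, 3, 4}, {0, 1, 2, 4}, {0, 1, 2, 3}, {0, 1, 2, 3, 4}.
{0, 1, 2, 3} is among them.

yes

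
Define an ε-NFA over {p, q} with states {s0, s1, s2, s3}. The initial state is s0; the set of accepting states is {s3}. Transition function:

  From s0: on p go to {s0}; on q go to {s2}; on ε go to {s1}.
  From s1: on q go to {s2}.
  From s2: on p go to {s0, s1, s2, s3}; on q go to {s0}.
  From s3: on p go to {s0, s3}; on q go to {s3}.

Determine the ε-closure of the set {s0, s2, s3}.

{s0, s1, s2, s3}

Begin with {s0, s2, s3}.
s0 →ε {s1}; add s1.
ε-closure = {s0, s1, s2, s3}.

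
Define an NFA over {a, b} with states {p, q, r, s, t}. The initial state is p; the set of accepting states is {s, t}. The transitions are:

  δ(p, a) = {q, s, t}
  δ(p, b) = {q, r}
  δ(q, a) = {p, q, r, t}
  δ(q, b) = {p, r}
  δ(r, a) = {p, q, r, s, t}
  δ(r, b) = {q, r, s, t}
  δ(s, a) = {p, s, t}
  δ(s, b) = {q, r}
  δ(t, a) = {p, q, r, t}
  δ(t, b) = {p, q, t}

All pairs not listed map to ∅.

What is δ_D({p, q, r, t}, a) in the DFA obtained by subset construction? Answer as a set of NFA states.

{p, q, r, s, t}

δ(p,a) = {q, s, t}; δ(q,a) = {p, q, r, t}; δ(r,a) = {p, q, r, s, t}; δ(t,a) = {p, q, r, t}.
Union: {p, q, r, s, t}.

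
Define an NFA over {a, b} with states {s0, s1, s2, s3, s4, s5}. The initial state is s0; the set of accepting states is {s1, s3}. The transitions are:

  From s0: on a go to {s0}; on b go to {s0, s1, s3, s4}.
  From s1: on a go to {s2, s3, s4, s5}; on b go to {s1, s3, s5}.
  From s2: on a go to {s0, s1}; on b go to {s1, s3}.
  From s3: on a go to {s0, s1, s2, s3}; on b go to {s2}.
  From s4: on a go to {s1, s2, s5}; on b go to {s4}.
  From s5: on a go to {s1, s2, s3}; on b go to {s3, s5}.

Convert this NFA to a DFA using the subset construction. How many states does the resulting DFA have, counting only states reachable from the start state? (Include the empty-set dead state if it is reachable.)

3

Start state of the DFA: {s0}.
{s0} --a--> {s0}  [seen]
{s0} --b--> {s0, s1, s3, s4}  [new]
{s0, s1, s3, s4} --a--> {s0, s1, s2, s3, s4, s5}  [new]
{s0, s1, s3, s4} --b--> {s0, s1, s2, s3, s4, s5}  [seen]
{s0, s1, s2, s3, s4, s5} --a--> {s0, s1, s2, s3, s4, s5}  [seen]
{s0, s1, s2, s3, s4, s5} --b--> {s0, s1, s2, s3, s4, s5}  [seen]
Reachable DFA states: {s0}, {s0, s1, s3, s4}, {s0, s1, s2, s3, s4, s5}.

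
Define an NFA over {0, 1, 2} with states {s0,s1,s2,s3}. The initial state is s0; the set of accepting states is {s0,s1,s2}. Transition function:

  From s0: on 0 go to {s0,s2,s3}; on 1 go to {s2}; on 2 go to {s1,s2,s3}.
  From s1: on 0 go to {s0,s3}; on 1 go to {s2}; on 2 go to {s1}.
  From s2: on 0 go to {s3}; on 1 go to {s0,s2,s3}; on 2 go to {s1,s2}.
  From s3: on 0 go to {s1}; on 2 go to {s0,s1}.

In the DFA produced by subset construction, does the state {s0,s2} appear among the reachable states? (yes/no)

no

Start state of the DFA: {s0}.
{s0} --0--> {s0,s2,s3}  [new]
{s0} --1--> {s2}  [new]
{s0} --2--> {s1,s2,s3}  [new]
{s0,s2,s3} --0--> {s0,s1,s2,s3}  [new]
{s0,s2,s3} --1--> {s0,s2,s3}  [seen]
{s0,s2,s3} --2--> {s0,s1,s2,s3}  [seen]
{s2} --0--> {s3}  [new]
{s2} --1--> {s0,s2,s3}  [seen]
{s2} --2--> {s1,s2}  [new]
{s1,s2,s3} --0--> {s0,s1,s3}  [new]
{s1,s2,s3} --1--> {s0,s2,s3}  [seen]
{s1,s2,s3} --2--> {s0,s1,s2}  [new]
{s0,s1,s2,s3} --0--> {s0,s1,s2,s3}  [seen]
{s0,s1,s2,s3} --1--> {s0,s2,s3}  [seen]
{s0,s1,s2,s3} --2--> {s0,s1,s2,s3}  [seen]
{s3} --0--> {s1}  [new]
{s3} --1--> ∅  [new]
{s3} --2--> {s0,s1}  [new]
{s1,s2} --0--> {s0,s3}  [new]
{s1,s2} --1--> {s0,s2,s3}  [seen]
{s1,s2} --2--> {s1,s2}  [seen]
{s0,s1,s3} --0--> {s0,s1,s2,s3}  [seen]
{s0,s1,s3} --1--> {s2}  [seen]
{s0,s1,s3} --2--> {s0,s1,s2,s3}  [seen]
{s0,s1,s2} --0--> {s0,s2,s3}  [seen]
{s0,s1,s2} --1--> {s0,s2,s3}  [seen]
{s0,s1,s2} --2--> {s1,s2,s3}  [seen]
{s1} --0--> {s0,s3}  [seen]
{s1} --1--> {s2}  [seen]
{s1} --2--> {s1}  [seen]
∅ --0--> ∅  [seen]
∅ --1--> ∅  [seen]
∅ --2--> ∅  [seen]
{s0,s1} --0--> {s0,s2,s3}  [seen]
{s0,s1} --1--> {s2}  [seen]
{s0,s1} --2--> {s1,s2,s3}  [seen]
{s0,s3} --0--> {s0,s1,s2,s3}  [seen]
{s0,s3} --1--> {s2}  [seen]
{s0,s3} --2--> {s0,s1,s2,s3}  [seen]
Reachable DFA states: {s0}, {s0,s2,s3}, {s2}, {s1,s2,s3}, {s0,s1,s2,s3}, {s3}, {s1,s2}, {s0,s1,s3}, {s0,s1,s2}, {s1}, ∅, {s0,s1}, {s0,s3}.
{s0,s2} is not among them.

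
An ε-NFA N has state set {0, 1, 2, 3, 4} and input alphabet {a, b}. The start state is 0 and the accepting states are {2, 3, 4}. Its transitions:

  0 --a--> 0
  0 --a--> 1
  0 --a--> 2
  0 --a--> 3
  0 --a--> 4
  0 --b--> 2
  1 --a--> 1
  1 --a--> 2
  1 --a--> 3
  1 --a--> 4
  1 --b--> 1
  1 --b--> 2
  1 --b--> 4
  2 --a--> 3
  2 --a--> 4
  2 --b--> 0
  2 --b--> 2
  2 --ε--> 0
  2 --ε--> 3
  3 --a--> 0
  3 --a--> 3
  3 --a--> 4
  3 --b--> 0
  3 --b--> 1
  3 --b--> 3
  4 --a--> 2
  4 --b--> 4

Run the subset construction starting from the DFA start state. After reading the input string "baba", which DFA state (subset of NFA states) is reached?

{0, 1, 2, 3, 4}

Start: {0}.
δ(0,b) = {2}.
Union: {2}.
ε-closure gives {0, 2, 3}.
After b: {0, 2, 3}.
δ(0,a) = {0, 1, 2, 3, 4}; δ(2,a) = {3, 4}; δ(3,a) = {0, 3, 4}.
Union: {0, 1, 2, 3, 4}.
After a: {0, 1, 2, 3, 4}.
δ(0,b) = {2}; δ(1,b) = {1, 2, 4}; δ(2,b) = {0, 2}; δ(3,b) = {0, 1, 3}; δ(4,b) = {4}.
Union: {0, 1, 2, 3, 4}.
After b: {0, 1, 2, 3, 4}.
δ(0,a) = {0, 1, 2, 3, 4}; δ(1,a) = {1, 2, 3, 4}; δ(2,a) = {3, 4}; δ(3,a) = {0, 3, 4}; δ(4,a) = {2}.
Union: {0, 1, 2, 3, 4}.
After a: {0, 1, 2, 3, 4}.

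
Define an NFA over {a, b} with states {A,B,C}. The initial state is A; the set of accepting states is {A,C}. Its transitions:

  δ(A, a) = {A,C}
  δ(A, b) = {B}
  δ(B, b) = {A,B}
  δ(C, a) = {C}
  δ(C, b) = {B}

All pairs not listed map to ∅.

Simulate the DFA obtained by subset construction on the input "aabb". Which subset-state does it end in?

{A,B}

Start: {A}.
δ(A,a) = {A,C}.
Union: {A,C}.
After a: {A,C}.
δ(A,a) = {A,C}; δ(C,a) = {C}.
Union: {A,C}.
After a: {A,C}.
δ(A,b) = {B}; δ(C,b) = {B}.
Union: {B}.
After b: {B}.
δ(B,b) = {A,B}.
Union: {A,B}.
After b: {A,B}.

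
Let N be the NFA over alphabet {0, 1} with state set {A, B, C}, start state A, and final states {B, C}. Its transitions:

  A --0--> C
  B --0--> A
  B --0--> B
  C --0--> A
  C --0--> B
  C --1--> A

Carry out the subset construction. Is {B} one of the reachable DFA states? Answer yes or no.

no

Start state of the DFA: {A}.
{A} --0--> {C}  [new]
{A} --1--> ∅  [new]
{C} --0--> {A, B}  [new]
{C} --1--> {A}  [seen]
∅ --0--> ∅  [seen]
∅ --1--> ∅  [seen]
{A, B} --0--> {A, B, C}  [new]
{A, B} --1--> ∅  [seen]
{A, B, C} --0--> {A, B, C}  [seen]
{A, B, C} --1--> {A}  [seen]
Reachable DFA states: {A}, {C}, ∅, {A, B}, {A, B, C}.
{B} is not among them.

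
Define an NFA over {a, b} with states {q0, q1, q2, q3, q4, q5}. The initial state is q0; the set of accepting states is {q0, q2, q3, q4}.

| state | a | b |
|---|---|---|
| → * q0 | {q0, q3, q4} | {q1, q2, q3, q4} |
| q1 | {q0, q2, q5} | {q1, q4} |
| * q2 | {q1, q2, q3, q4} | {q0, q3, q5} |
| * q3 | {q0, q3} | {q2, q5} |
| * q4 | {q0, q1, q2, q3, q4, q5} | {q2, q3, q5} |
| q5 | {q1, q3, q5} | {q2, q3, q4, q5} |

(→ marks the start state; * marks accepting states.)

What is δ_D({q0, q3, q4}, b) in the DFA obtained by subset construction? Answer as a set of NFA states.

δ(q0,b) = {q1, q2, q3, q4}; δ(q3,b) = {q2, q5}; δ(q4,b) = {q2, q3, q5}.
Union: {q1, q2, q3, q4, q5}.

{q1, q2, q3, q4, q5}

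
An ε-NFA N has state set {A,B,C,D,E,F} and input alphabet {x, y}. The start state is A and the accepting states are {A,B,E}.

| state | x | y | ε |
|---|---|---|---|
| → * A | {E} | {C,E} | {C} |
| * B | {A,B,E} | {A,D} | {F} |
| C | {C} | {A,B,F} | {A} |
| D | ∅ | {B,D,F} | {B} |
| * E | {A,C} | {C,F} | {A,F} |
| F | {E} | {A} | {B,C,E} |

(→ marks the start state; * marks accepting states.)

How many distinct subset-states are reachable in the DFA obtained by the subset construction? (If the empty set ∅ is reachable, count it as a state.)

Start state of the DFA: {A,C} (ε-closure of the NFA start).
{A,C} --x--> {A,B,C,E,F}  [new]
{A,C} --y--> {A,B,C,E,F}  [seen]
{A,B,C,E,F} --x--> {A,B,C,E,F}  [seen]
{A,B,C,E,F} --y--> {A,B,C,D,E,F}  [new]
{A,B,C,D,E,F} --x--> {A,B,C,E,F}  [seen]
{A,B,C,D,E,F} --y--> {A,B,C,D,E,F}  [seen]
Reachable DFA states: {A,C}, {A,B,C,E,F}, {A,B,C,D,E,F}.

3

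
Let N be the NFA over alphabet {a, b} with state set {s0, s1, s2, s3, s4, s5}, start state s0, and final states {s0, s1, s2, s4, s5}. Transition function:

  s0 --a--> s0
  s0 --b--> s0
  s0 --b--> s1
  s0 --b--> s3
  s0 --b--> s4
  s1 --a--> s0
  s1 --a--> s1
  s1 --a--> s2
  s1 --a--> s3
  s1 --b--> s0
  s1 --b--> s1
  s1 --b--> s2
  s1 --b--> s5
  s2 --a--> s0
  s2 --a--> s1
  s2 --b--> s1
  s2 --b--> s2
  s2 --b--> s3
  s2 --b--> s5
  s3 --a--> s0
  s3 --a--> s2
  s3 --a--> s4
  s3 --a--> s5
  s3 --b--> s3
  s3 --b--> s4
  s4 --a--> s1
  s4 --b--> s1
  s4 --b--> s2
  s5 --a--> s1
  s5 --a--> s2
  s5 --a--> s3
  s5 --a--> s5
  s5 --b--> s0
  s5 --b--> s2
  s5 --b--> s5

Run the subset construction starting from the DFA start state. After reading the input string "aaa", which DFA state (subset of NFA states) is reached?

{s0}

Start: {s0}.
δ(s0,a) = {s0}.
Union: {s0}.
After a: {s0}.
δ(s0,a) = {s0}.
Union: {s0}.
After a: {s0}.
δ(s0,a) = {s0}.
Union: {s0}.
After a: {s0}.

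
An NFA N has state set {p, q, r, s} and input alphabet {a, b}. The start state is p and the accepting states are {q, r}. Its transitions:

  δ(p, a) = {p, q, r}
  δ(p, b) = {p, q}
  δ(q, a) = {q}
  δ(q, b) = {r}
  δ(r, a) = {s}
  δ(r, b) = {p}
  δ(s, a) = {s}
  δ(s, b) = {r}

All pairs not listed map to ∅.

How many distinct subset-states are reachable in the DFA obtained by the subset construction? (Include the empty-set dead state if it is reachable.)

Start state of the DFA: {p}.
{p} --a--> {p, q, r}  [new]
{p} --b--> {p, q}  [new]
{p, q, r} --a--> {p, q, r, s}  [new]
{p, q, r} --b--> {p, q, r}  [seen]
{p, q} --a--> {p, q, r}  [seen]
{p, q} --b--> {p, q, r}  [seen]
{p, q, r, s} --a--> {p, q, r, s}  [seen]
{p, q, r, s} --b--> {p, q, r}  [seen]
Reachable DFA states: {p}, {p, q, r}, {p, q}, {p, q, r, s}.

4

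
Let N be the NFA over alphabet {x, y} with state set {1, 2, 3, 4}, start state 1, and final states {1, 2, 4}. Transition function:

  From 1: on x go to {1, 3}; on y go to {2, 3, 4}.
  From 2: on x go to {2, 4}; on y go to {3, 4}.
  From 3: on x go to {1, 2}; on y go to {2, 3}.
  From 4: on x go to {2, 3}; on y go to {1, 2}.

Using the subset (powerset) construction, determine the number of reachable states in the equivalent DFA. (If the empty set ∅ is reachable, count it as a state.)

Start state of the DFA: {1}.
{1} --x--> {1, 3}  [new]
{1} --y--> {2, 3, 4}  [new]
{1, 3} --x--> {1, 2, 3}  [new]
{1, 3} --y--> {2, 3, 4}  [seen]
{2, 3, 4} --x--> {1, 2, 3, 4}  [new]
{2, 3, 4} --y--> {1, 2, 3, 4}  [seen]
{1, 2, 3} --x--> {1, 2, 3, 4}  [seen]
{1, 2, 3} --y--> {2, 3, 4}  [seen]
{1, 2, 3, 4} --x--> {1, 2, 3, 4}  [seen]
{1, 2, 3, 4} --y--> {1, 2, 3, 4}  [seen]
Reachable DFA states: {1}, {1, 3}, {2, 3, 4}, {1, 2, 3}, {1, 2, 3, 4}.

5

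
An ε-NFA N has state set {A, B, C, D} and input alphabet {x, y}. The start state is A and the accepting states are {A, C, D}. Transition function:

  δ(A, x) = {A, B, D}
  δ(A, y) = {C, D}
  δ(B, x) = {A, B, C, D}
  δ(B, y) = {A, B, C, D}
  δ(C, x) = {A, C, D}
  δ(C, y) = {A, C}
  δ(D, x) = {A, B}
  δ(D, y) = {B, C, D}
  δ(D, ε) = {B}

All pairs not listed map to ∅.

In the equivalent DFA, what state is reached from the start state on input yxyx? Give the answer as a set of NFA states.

{A, B, C, D}

Start: {A}.
δ(A,y) = {C, D}.
Union: {C, D}.
ε-closure gives {B, C, D}.
After y: {B, C, D}.
δ(B,x) = {A, B, C, D}; δ(C,x) = {A, C, D}; δ(D,x) = {A, B}.
Union: {A, B, C, D}.
After x: {A, B, C, D}.
δ(A,y) = {C, D}; δ(B,y) = {A, B, C, D}; δ(C,y) = {A, C}; δ(D,y) = {B, C, D}.
Union: {A, B, C, D}.
After y: {A, B, C, D}.
δ(A,x) = {A, B, D}; δ(B,x) = {A, B, C, D}; δ(C,x) = {A, C, D}; δ(D,x) = {A, B}.
Union: {A, B, C, D}.
After x: {A, B, C, D}.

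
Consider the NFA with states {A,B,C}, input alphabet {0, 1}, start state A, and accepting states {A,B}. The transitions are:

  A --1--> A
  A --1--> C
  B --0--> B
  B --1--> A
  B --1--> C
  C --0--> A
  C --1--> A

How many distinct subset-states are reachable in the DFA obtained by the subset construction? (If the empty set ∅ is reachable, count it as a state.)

3

Start state of the DFA: {A}.
{A} --0--> ∅  [new]
{A} --1--> {A,C}  [new]
∅ --0--> ∅  [seen]
∅ --1--> ∅  [seen]
{A,C} --0--> {A}  [seen]
{A,C} --1--> {A,C}  [seen]
Reachable DFA states: {A}, ∅, {A,C}.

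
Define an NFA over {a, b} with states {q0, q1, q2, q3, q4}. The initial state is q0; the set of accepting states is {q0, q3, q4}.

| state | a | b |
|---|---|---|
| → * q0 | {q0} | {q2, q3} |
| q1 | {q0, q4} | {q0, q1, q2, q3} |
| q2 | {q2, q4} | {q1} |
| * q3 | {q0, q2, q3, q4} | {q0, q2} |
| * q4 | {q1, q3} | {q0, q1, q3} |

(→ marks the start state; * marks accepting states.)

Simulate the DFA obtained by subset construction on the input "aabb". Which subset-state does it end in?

Start: {q0}.
δ(q0,a) = {q0}.
Union: {q0}.
After a: {q0}.
δ(q0,a) = {q0}.
Union: {q0}.
After a: {q0}.
δ(q0,b) = {q2, q3}.
Union: {q2, q3}.
After b: {q2, q3}.
δ(q2,b) = {q1}; δ(q3,b) = {q0, q2}.
Union: {q0, q1, q2}.
After b: {q0, q1, q2}.

{q0, q1, q2}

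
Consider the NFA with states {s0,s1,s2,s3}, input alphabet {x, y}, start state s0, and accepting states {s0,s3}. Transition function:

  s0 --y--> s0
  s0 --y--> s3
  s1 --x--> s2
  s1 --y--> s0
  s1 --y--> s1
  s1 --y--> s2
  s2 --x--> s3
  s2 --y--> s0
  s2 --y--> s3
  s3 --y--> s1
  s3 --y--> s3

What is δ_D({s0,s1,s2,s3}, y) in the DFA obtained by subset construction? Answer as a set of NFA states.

δ(s0,y) = {s0,s3}; δ(s1,y) = {s0,s1,s2}; δ(s2,y) = {s0,s3}; δ(s3,y) = {s1,s3}.
Union: {s0,s1,s2,s3}.

{s0,s1,s2,s3}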